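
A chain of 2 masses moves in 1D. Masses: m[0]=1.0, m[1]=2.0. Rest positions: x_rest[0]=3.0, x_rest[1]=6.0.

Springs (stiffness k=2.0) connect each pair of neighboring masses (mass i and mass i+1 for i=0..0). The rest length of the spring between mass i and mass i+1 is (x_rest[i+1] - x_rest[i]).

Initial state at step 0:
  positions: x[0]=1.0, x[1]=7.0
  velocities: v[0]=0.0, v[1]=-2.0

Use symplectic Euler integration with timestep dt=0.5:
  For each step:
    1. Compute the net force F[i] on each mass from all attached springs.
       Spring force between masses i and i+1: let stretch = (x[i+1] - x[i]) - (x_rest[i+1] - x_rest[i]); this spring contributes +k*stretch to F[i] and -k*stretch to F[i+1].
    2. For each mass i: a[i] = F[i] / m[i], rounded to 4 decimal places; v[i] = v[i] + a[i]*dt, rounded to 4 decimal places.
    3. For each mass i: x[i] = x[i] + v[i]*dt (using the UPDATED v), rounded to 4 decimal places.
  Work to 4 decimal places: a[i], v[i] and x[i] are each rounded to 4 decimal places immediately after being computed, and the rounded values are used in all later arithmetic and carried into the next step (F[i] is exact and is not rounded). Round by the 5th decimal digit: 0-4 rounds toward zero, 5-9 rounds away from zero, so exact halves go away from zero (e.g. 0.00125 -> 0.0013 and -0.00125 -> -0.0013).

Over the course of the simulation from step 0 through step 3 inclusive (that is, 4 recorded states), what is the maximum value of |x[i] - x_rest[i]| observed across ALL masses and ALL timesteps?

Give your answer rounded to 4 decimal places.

Answer: 3.2969

Derivation:
Step 0: x=[1.0000 7.0000] v=[0.0000 -2.0000]
Step 1: x=[2.5000 5.2500] v=[3.0000 -3.5000]
Step 2: x=[3.8750 3.5625] v=[2.7500 -3.3750]
Step 3: x=[3.5938 2.7031] v=[-0.5625 -1.7188]
Max displacement = 3.2969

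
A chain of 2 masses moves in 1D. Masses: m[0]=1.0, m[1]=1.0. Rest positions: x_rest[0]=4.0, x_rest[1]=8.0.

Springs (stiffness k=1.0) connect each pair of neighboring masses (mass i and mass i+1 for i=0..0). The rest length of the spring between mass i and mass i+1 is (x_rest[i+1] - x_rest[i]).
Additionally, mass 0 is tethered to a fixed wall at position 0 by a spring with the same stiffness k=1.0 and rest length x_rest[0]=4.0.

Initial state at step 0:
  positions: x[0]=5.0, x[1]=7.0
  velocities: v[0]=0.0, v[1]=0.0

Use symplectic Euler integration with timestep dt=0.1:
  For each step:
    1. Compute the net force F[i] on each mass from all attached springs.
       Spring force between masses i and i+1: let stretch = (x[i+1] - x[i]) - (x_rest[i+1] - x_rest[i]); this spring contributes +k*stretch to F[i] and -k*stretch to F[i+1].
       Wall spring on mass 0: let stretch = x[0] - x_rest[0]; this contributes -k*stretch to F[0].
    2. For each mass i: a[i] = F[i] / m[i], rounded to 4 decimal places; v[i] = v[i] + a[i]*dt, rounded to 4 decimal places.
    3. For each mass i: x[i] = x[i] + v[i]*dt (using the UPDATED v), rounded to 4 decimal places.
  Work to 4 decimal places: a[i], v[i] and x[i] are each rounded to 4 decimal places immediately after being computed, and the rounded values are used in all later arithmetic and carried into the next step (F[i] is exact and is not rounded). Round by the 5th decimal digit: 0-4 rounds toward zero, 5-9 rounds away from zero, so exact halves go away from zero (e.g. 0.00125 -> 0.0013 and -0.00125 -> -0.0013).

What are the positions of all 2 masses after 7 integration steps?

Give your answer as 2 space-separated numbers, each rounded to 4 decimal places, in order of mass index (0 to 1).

Answer: 4.2565 7.4997

Derivation:
Step 0: x=[5.0000 7.0000] v=[0.0000 0.0000]
Step 1: x=[4.9700 7.0200] v=[-0.3000 0.2000]
Step 2: x=[4.9108 7.0595] v=[-0.5920 0.3950]
Step 3: x=[4.8240 7.1175] v=[-0.8682 0.5801]
Step 4: x=[4.7119 7.1926] v=[-1.1213 0.7508]
Step 5: x=[4.5775 7.2829] v=[-1.3444 0.9027]
Step 6: x=[4.4243 7.3861] v=[-1.5316 1.0322]
Step 7: x=[4.2565 7.4997] v=[-1.6779 1.1360]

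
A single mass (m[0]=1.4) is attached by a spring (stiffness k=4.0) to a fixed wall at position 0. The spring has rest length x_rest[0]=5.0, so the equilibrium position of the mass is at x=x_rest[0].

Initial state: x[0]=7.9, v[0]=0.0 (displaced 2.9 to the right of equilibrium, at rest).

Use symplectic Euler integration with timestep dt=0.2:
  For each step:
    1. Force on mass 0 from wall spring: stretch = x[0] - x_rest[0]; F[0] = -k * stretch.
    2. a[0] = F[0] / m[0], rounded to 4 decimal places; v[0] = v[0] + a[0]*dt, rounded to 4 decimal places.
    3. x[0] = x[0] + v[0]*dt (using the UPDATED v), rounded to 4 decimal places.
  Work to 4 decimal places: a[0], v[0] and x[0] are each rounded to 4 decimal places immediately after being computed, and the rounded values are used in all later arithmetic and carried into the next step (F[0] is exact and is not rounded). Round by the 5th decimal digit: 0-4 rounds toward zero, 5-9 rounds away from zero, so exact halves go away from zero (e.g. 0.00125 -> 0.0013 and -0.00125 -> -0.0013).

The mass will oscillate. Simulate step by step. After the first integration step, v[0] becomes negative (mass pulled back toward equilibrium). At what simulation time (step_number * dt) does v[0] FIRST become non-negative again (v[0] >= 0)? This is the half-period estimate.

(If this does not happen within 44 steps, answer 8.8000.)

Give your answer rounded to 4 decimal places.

Answer: 2.0000

Derivation:
Step 0: x=[7.9000] v=[0.0000]
Step 1: x=[7.5686] v=[-1.6571]
Step 2: x=[6.9436] v=[-3.1249]
Step 3: x=[6.0965] v=[-4.2355]
Step 4: x=[5.1241] v=[-4.8621]
Step 5: x=[4.1375] v=[-4.9330]
Step 6: x=[3.2495] v=[-4.4401]
Step 7: x=[2.5615] v=[-3.4398]
Step 8: x=[2.1522] v=[-2.0464]
Step 9: x=[2.0684] v=[-0.4191]
Step 10: x=[2.3196] v=[1.2561]
First v>=0 after going negative at step 10, time=2.0000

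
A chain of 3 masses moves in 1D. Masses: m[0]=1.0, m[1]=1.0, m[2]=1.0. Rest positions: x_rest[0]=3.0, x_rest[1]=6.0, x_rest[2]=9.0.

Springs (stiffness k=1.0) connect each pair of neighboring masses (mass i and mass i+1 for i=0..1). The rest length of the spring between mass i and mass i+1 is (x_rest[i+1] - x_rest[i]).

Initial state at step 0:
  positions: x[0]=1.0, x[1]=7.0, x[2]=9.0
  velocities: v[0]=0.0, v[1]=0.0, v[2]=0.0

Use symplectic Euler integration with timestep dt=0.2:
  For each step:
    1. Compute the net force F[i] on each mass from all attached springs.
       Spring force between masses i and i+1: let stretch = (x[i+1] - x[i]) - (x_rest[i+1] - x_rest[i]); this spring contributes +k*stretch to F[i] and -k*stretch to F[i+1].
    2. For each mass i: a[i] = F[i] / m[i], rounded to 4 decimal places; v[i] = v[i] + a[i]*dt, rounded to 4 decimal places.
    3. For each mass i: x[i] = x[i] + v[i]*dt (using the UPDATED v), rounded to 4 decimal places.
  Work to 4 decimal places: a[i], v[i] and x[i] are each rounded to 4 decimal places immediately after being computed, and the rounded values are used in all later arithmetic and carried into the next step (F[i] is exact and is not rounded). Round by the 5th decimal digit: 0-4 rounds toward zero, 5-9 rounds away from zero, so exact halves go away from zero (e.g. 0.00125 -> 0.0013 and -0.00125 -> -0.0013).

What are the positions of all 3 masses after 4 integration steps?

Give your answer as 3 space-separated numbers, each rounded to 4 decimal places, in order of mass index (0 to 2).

Step 0: x=[1.0000 7.0000 9.0000] v=[0.0000 0.0000 0.0000]
Step 1: x=[1.1200 6.8400 9.0400] v=[0.6000 -0.8000 0.2000]
Step 2: x=[1.3488 6.5392 9.1120] v=[1.1440 -1.5040 0.3600]
Step 3: x=[1.6652 6.1337 9.2011] v=[1.5821 -2.0275 0.4454]
Step 4: x=[2.0404 5.6722 9.2875] v=[1.8758 -2.3077 0.4319]

Answer: 2.0404 5.6722 9.2875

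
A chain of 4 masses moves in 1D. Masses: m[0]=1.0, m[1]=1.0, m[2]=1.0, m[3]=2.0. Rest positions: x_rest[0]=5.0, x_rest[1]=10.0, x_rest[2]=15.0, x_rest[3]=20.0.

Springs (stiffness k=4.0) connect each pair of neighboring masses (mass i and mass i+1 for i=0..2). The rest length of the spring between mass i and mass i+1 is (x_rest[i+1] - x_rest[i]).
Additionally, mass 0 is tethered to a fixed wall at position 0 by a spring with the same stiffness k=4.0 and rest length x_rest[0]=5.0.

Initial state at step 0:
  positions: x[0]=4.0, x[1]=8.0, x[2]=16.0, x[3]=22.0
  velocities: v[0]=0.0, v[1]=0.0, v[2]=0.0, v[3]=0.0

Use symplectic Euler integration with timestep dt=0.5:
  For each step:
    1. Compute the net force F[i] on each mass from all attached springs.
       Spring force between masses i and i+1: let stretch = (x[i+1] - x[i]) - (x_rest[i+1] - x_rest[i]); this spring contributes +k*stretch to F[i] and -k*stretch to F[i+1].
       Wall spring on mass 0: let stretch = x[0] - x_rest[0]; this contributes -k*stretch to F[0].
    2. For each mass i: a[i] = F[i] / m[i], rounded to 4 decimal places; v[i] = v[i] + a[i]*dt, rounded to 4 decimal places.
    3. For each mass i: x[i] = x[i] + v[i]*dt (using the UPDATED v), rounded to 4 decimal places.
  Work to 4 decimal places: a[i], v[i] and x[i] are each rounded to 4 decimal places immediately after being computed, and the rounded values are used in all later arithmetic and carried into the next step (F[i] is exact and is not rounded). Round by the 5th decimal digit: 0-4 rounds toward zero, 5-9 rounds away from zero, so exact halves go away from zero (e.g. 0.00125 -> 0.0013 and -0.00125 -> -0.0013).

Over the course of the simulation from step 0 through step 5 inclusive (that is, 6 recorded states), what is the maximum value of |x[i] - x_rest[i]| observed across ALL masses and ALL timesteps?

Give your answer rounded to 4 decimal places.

Step 0: x=[4.0000 8.0000 16.0000 22.0000] v=[0.0000 0.0000 0.0000 0.0000]
Step 1: x=[4.0000 12.0000 14.0000 21.5000] v=[0.0000 8.0000 -4.0000 -1.0000]
Step 2: x=[8.0000 10.0000 17.5000 19.7500] v=[8.0000 -4.0000 7.0000 -3.5000]
Step 3: x=[6.0000 13.5000 15.7500 19.3750] v=[-4.0000 7.0000 -3.5000 -0.7500]
Step 4: x=[5.5000 11.7500 15.3750 19.6875] v=[-1.0000 -3.5000 -0.7500 0.6250]
Step 5: x=[5.7500 7.3750 15.6875 20.3438] v=[0.5000 -8.7500 0.6250 1.3125]
Max displacement = 3.5000

Answer: 3.5000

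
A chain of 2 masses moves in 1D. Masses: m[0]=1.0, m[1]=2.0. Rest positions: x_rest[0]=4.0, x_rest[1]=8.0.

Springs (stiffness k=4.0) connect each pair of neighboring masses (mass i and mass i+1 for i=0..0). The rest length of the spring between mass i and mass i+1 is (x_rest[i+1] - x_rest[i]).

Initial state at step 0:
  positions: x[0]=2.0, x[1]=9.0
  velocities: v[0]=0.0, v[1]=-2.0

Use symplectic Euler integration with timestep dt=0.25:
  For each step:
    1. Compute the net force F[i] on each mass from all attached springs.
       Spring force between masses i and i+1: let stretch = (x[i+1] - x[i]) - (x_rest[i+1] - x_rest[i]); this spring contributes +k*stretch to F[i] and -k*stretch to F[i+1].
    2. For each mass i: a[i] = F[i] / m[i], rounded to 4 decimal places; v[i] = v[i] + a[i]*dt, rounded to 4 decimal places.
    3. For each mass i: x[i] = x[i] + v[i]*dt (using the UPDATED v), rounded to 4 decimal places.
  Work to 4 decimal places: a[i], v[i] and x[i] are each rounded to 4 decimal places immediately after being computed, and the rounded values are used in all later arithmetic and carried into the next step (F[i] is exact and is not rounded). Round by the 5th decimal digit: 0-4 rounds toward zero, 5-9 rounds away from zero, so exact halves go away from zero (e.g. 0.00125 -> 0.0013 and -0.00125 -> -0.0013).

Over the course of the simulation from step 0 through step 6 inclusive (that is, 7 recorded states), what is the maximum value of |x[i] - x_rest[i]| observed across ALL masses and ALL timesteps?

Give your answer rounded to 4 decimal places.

Step 0: x=[2.0000 9.0000] v=[0.0000 -2.0000]
Step 1: x=[2.7500 8.1250] v=[3.0000 -3.5000]
Step 2: x=[3.8438 7.0781] v=[4.3750 -4.1875]
Step 3: x=[4.7461 6.1269] v=[3.6093 -3.8047]
Step 4: x=[4.9936 5.5031] v=[0.9901 -2.4951]
Step 5: x=[4.3685 5.3156] v=[-2.5004 -0.7499]
Step 6: x=[2.9802 5.5098] v=[-5.5533 0.7766]
Max displacement = 2.6844

Answer: 2.6844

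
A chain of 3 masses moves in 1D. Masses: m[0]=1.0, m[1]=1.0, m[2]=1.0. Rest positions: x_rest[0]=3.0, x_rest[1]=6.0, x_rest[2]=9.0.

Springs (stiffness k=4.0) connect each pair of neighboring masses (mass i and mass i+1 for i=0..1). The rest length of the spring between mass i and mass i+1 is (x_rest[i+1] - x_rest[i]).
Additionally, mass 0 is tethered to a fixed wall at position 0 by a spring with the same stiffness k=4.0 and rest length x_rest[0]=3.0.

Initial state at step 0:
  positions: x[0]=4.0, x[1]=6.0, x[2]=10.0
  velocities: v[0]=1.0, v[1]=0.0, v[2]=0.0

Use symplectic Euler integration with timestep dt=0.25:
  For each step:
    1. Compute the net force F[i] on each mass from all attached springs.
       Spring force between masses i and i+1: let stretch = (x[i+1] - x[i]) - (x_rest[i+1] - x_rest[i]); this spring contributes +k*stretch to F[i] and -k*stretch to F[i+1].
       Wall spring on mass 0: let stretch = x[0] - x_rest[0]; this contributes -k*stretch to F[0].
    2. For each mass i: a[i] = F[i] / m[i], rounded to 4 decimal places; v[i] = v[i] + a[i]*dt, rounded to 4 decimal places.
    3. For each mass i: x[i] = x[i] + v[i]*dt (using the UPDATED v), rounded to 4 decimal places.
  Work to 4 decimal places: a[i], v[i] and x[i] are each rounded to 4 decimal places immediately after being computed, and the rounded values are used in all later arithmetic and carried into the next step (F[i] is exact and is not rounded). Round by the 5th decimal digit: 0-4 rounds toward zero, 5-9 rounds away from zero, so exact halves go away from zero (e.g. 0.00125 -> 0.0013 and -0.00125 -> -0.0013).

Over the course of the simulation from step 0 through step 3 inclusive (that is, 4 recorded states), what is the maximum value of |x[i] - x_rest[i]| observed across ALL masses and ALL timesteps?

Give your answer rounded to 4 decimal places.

Step 0: x=[4.0000 6.0000 10.0000] v=[1.0000 0.0000 0.0000]
Step 1: x=[3.7500 6.5000 9.7500] v=[-1.0000 2.0000 -1.0000]
Step 2: x=[3.2500 7.1250 9.4375] v=[-2.0000 2.5000 -1.2500]
Step 3: x=[2.9063 7.3594 9.2969] v=[-1.3750 0.9375 -0.5625]
Max displacement = 1.3594

Answer: 1.3594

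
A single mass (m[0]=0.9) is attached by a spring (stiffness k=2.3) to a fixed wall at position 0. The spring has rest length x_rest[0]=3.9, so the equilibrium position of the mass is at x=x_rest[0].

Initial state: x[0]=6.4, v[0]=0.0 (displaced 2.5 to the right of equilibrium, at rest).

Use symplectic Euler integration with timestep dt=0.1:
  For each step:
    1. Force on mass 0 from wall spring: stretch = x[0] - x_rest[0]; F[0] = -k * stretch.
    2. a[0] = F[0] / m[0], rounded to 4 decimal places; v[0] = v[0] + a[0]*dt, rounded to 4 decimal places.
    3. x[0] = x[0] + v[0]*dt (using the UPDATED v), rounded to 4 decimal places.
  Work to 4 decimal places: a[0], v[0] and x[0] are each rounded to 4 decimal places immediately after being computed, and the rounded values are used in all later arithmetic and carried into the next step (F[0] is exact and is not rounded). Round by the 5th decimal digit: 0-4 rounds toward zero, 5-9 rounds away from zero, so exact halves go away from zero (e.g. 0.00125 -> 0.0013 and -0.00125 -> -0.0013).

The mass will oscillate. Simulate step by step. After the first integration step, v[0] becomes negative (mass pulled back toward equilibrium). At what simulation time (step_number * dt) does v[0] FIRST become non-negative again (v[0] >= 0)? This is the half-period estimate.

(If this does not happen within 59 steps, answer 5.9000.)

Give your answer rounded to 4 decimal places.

Step 0: x=[6.4000] v=[0.0000]
Step 1: x=[6.3361] v=[-0.6389]
Step 2: x=[6.2100] v=[-1.2615]
Step 3: x=[6.0248] v=[-1.8518]
Step 4: x=[5.7853] v=[-2.3948]
Step 5: x=[5.4976] v=[-2.8766]
Step 6: x=[5.1691] v=[-3.2849]
Step 7: x=[4.8082] v=[-3.6092]
Step 8: x=[4.4241] v=[-3.8413]
Step 9: x=[4.0266] v=[-3.9752]
Step 10: x=[3.6258] v=[-4.0076]
Step 11: x=[3.2321] v=[-3.9375]
Step 12: x=[2.8554] v=[-3.7668]
Step 13: x=[2.5054] v=[-3.4999]
Step 14: x=[2.1911] v=[-3.1435]
Step 15: x=[1.9204] v=[-2.7068]
Step 16: x=[1.7003] v=[-2.2009]
Step 17: x=[1.5364] v=[-1.6388]
Step 18: x=[1.4329] v=[-1.0348]
Step 19: x=[1.3925] v=[-0.4043]
Step 20: x=[1.4162] v=[0.2365]
First v>=0 after going negative at step 20, time=2.0000

Answer: 2.0000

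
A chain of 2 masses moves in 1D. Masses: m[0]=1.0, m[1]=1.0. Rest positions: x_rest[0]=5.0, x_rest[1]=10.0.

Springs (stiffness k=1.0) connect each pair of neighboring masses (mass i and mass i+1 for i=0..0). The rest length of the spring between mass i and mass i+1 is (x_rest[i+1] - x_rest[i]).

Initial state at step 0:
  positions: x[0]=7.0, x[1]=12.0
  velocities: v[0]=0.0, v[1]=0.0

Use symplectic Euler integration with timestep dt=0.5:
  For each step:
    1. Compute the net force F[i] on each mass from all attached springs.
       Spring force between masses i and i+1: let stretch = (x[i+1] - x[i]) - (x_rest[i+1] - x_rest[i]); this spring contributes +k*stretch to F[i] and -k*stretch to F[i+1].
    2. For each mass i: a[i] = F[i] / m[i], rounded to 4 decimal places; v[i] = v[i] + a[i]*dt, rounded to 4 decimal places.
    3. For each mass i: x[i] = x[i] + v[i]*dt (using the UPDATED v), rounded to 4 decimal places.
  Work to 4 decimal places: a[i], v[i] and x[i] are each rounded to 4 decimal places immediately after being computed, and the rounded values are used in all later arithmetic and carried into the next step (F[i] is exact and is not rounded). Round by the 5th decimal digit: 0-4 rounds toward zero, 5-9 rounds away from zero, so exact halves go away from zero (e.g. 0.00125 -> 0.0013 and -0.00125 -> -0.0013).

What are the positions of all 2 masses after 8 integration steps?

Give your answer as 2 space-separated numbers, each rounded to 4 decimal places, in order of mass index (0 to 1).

Answer: 7.0000 12.0000

Derivation:
Step 0: x=[7.0000 12.0000] v=[0.0000 0.0000]
Step 1: x=[7.0000 12.0000] v=[0.0000 0.0000]
Step 2: x=[7.0000 12.0000] v=[0.0000 0.0000]
Step 3: x=[7.0000 12.0000] v=[0.0000 0.0000]
Step 4: x=[7.0000 12.0000] v=[0.0000 0.0000]
Step 5: x=[7.0000 12.0000] v=[0.0000 0.0000]
Step 6: x=[7.0000 12.0000] v=[0.0000 0.0000]
Step 7: x=[7.0000 12.0000] v=[0.0000 0.0000]
Step 8: x=[7.0000 12.0000] v=[0.0000 0.0000]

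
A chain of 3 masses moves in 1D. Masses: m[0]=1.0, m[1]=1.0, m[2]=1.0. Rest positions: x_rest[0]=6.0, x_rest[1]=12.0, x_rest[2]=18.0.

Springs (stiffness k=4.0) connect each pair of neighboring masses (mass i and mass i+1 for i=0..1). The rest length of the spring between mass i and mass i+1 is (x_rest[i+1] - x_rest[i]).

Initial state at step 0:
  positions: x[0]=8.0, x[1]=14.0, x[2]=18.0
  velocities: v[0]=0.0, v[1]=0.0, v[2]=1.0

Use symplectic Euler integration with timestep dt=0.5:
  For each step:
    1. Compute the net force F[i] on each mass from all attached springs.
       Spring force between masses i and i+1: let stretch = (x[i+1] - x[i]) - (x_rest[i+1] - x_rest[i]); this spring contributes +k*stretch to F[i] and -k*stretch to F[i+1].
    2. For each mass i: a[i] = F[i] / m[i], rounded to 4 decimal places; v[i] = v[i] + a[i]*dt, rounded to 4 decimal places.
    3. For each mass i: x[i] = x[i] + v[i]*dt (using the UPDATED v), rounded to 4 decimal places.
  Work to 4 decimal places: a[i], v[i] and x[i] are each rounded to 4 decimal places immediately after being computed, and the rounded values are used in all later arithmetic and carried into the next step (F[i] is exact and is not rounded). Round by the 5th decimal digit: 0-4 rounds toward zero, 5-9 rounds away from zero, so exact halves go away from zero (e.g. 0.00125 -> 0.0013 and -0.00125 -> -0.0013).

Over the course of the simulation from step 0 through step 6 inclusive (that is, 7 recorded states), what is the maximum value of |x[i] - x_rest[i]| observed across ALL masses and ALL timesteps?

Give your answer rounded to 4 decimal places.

Answer: 3.0000

Derivation:
Step 0: x=[8.0000 14.0000 18.0000] v=[0.0000 0.0000 1.0000]
Step 1: x=[8.0000 12.0000 20.5000] v=[0.0000 -4.0000 5.0000]
Step 2: x=[6.0000 14.5000 20.5000] v=[-4.0000 5.0000 0.0000]
Step 3: x=[6.5000 14.5000 20.5000] v=[1.0000 0.0000 0.0000]
Step 4: x=[9.0000 12.5000 20.5000] v=[5.0000 -4.0000 0.0000]
Step 5: x=[9.0000 15.0000 18.5000] v=[0.0000 5.0000 -4.0000]
Step 6: x=[9.0000 15.0000 19.0000] v=[0.0000 0.0000 1.0000]
Max displacement = 3.0000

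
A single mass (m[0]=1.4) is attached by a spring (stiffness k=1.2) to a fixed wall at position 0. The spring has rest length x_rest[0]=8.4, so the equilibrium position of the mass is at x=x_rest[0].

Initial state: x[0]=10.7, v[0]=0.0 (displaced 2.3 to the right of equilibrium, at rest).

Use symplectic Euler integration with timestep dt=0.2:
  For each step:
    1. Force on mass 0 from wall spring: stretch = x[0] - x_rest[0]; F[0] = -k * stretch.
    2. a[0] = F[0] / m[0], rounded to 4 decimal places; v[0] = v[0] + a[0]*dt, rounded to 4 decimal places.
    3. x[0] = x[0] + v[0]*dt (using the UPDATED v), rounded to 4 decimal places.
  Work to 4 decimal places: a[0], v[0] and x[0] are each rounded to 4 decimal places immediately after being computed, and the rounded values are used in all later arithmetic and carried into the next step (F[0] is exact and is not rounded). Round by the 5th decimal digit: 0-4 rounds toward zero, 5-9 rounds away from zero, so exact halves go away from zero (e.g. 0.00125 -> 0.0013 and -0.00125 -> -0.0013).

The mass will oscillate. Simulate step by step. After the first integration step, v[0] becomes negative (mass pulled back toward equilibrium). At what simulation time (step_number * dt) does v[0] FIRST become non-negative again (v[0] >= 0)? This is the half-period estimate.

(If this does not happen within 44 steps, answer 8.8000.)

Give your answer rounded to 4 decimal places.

Answer: 3.4000

Derivation:
Step 0: x=[10.7000] v=[0.0000]
Step 1: x=[10.6211] v=[-0.3943]
Step 2: x=[10.4661] v=[-0.7751]
Step 3: x=[10.2402] v=[-1.1293]
Step 4: x=[9.9512] v=[-1.4448]
Step 5: x=[9.6091] v=[-1.7107]
Step 6: x=[9.2255] v=[-1.9180]
Step 7: x=[8.8136] v=[-2.0595]
Step 8: x=[8.3875] v=[-2.1304]
Step 9: x=[7.9618] v=[-2.1283]
Step 10: x=[7.5512] v=[-2.0532]
Step 11: x=[7.1697] v=[-1.9077]
Step 12: x=[6.8303] v=[-1.6968]
Step 13: x=[6.5448] v=[-1.4277]
Step 14: x=[6.3229] v=[-1.1097]
Step 15: x=[6.1722] v=[-0.7536]
Step 16: x=[6.0979] v=[-0.3717]
Step 17: x=[6.1025] v=[0.0229]
First v>=0 after going negative at step 17, time=3.4000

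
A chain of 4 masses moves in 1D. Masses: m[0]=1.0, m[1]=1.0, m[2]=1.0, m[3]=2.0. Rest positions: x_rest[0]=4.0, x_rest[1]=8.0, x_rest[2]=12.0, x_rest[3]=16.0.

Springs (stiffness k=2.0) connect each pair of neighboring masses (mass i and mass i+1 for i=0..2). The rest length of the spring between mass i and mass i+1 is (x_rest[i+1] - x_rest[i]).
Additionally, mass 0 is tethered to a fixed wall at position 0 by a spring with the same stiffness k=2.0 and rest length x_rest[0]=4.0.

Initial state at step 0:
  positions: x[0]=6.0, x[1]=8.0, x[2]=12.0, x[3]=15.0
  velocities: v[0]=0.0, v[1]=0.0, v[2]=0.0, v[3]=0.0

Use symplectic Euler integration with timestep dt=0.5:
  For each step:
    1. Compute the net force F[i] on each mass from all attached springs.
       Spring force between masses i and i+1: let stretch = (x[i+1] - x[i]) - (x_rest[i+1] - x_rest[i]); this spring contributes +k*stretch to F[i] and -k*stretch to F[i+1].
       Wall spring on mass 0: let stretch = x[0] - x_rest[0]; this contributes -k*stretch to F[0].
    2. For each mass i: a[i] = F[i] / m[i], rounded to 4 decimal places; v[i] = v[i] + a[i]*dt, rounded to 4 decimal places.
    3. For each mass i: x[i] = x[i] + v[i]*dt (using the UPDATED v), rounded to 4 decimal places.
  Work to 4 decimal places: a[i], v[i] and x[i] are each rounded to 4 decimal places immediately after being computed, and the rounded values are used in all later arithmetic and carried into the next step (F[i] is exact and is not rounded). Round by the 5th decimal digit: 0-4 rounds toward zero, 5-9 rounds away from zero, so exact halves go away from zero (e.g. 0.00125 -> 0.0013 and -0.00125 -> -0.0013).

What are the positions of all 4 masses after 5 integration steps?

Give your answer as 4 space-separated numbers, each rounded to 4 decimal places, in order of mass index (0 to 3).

Step 0: x=[6.0000 8.0000 12.0000 15.0000] v=[0.0000 0.0000 0.0000 0.0000]
Step 1: x=[4.0000 9.0000 11.5000 15.2500] v=[-4.0000 2.0000 -1.0000 0.5000]
Step 2: x=[2.5000 8.7500 11.6250 15.5625] v=[-3.0000 -0.5000 0.2500 0.6250]
Step 3: x=[2.8750 6.8125 12.2813 15.8907] v=[0.7500 -3.8750 1.3125 0.6563]
Step 4: x=[3.7813 5.6407 12.0079 16.3165] v=[1.8125 -2.3437 -0.5469 0.8516]
Step 5: x=[3.7266 6.7228 10.7052 16.6652] v=[-0.1094 2.1641 -2.6055 0.6973]

Answer: 3.7266 6.7228 10.7052 16.6652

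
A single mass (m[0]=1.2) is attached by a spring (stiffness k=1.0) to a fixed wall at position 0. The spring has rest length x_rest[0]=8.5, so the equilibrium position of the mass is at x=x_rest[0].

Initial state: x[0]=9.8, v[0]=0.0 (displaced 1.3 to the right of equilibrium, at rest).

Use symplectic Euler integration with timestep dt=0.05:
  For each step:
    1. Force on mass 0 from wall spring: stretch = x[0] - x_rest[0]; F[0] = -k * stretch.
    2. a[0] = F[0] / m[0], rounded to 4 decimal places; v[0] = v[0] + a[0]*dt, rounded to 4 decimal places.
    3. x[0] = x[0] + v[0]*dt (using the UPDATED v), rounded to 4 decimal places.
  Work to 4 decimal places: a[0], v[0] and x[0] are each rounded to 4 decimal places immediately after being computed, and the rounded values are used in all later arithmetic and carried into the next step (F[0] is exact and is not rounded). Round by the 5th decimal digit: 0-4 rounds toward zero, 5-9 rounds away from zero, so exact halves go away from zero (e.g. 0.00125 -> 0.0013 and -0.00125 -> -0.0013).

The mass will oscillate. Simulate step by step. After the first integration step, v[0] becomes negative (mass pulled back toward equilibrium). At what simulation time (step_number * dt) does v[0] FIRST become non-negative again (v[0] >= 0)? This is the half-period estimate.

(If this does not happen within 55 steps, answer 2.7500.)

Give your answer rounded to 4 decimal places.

Step 0: x=[9.8000] v=[0.0000]
Step 1: x=[9.7973] v=[-0.0542]
Step 2: x=[9.7919] v=[-0.1083]
Step 3: x=[9.7838] v=[-0.1621]
Step 4: x=[9.7730] v=[-0.2156]
Step 5: x=[9.7596] v=[-0.2686]
Step 6: x=[9.7435] v=[-0.3211]
Step 7: x=[9.7249] v=[-0.3729]
Step 8: x=[9.7037] v=[-0.4239]
Step 9: x=[9.6800] v=[-0.4741]
Step 10: x=[9.6538] v=[-0.5233]
Step 11: x=[9.6252] v=[-0.5714]
Step 12: x=[9.5943] v=[-0.6183]
Step 13: x=[9.5611] v=[-0.6639]
Step 14: x=[9.5257] v=[-0.7081]
Step 15: x=[9.4882] v=[-0.7508]
Step 16: x=[9.4486] v=[-0.7920]
Step 17: x=[9.4070] v=[-0.8315]
Step 18: x=[9.3635] v=[-0.8693]
Step 19: x=[9.3182] v=[-0.9053]
Step 20: x=[9.2712] v=[-0.9394]
Step 21: x=[9.2226] v=[-0.9715]
Step 22: x=[9.1725] v=[-1.0016]
Step 23: x=[9.1210] v=[-1.0296]
Step 24: x=[9.0682] v=[-1.0555]
Step 25: x=[9.0142] v=[-1.0792]
Step 26: x=[8.9592] v=[-1.1006]
Step 27: x=[8.9032] v=[-1.1197]
Step 28: x=[8.8464] v=[-1.1365]
Step 29: x=[8.7889] v=[-1.1509]
Step 30: x=[8.7308] v=[-1.1629]
Step 31: x=[8.6722] v=[-1.1725]
Step 32: x=[8.6132] v=[-1.1797]
Step 33: x=[8.5540] v=[-1.1844]
Step 34: x=[8.4947] v=[-1.1867]
Step 35: x=[8.4354] v=[-1.1865]
Step 36: x=[8.3762] v=[-1.1838]
Step 37: x=[8.3173] v=[-1.1786]
Step 38: x=[8.2588] v=[-1.1710]
Step 39: x=[8.2008] v=[-1.1610]
Step 40: x=[8.1434] v=[-1.1485]
Step 41: x=[8.0867] v=[-1.1336]
Step 42: x=[8.0309] v=[-1.1164]
Step 43: x=[7.9761] v=[-1.0969]
Step 44: x=[7.9223] v=[-1.0751]
Step 45: x=[7.8698] v=[-1.0510]
Step 46: x=[7.8186] v=[-1.0247]
Step 47: x=[7.7688] v=[-0.9963]
Step 48: x=[7.7205] v=[-0.9658]
Step 49: x=[7.6738] v=[-0.9333]
Step 50: x=[7.6289] v=[-0.8989]
Step 51: x=[7.5858] v=[-0.8626]
Step 52: x=[7.5446] v=[-0.8245]
Step 53: x=[7.5054] v=[-0.7847]
Step 54: x=[7.4682] v=[-0.7433]
Step 55: x=[7.4332] v=[-0.7003]
v[0] did not become non-negative within 55 steps; using fallback time=2.7500

Answer: 2.7500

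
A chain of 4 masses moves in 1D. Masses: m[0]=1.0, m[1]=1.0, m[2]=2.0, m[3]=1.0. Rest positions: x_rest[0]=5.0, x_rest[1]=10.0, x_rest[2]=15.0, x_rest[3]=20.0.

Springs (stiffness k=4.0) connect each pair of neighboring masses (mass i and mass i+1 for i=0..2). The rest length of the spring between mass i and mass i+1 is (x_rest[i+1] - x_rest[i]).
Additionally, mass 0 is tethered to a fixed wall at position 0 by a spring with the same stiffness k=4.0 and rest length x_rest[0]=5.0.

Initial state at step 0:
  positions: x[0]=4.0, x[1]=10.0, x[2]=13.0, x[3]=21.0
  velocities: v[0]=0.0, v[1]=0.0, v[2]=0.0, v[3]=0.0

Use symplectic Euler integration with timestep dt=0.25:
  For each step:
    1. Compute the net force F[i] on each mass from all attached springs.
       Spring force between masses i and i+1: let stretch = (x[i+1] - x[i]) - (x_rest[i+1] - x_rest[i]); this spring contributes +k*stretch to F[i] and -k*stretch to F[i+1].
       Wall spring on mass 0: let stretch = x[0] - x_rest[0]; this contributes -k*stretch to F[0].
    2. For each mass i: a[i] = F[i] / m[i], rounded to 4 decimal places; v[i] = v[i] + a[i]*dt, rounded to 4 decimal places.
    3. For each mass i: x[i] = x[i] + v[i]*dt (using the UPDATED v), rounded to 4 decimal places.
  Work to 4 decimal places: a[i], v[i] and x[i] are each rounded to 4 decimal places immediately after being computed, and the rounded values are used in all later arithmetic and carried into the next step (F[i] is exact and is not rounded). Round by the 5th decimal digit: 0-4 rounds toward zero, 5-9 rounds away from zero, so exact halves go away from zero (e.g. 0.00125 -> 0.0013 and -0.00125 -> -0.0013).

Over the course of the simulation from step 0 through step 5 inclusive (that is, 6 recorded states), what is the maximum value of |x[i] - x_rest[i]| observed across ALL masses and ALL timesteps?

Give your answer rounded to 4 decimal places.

Answer: 2.4511

Derivation:
Step 0: x=[4.0000 10.0000 13.0000 21.0000] v=[0.0000 0.0000 0.0000 0.0000]
Step 1: x=[4.5000 9.2500 13.6250 20.2500] v=[2.0000 -3.0000 2.5000 -3.0000]
Step 2: x=[5.0625 8.4063 14.5313 19.0938] v=[2.2500 -3.3750 3.6250 -4.6250]
Step 3: x=[5.1953 8.2579 15.2423 18.0469] v=[0.5313 -0.5938 2.8438 -4.1875]
Step 4: x=[4.7950 9.0899 15.4308 17.5489] v=[-1.6014 3.3280 0.7539 -1.9921]
Step 5: x=[4.2696 10.4334 15.0914 17.7714] v=[-2.1015 5.3740 -1.3575 0.8898]
Max displacement = 2.4511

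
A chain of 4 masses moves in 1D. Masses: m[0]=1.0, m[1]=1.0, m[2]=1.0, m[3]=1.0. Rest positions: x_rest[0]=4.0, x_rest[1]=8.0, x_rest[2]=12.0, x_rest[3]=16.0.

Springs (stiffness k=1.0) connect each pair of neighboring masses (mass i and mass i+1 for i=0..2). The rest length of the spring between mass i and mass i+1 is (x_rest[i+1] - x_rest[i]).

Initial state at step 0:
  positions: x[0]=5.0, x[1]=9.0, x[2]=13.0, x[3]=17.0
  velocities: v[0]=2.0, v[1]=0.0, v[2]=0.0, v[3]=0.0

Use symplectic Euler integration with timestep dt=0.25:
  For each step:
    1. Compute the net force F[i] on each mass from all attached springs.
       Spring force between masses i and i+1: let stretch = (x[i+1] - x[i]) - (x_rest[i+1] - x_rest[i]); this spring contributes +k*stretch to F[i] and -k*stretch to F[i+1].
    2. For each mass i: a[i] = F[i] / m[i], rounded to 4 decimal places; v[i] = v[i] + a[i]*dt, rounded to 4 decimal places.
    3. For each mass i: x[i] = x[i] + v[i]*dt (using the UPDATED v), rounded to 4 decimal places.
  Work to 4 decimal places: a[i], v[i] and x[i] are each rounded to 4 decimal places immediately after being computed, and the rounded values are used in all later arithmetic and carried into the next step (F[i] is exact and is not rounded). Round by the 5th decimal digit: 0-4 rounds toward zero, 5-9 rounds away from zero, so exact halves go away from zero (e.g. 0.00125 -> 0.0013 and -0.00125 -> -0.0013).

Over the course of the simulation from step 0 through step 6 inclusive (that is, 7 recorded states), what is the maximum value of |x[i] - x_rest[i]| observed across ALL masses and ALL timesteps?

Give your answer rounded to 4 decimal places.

Step 0: x=[5.0000 9.0000 13.0000 17.0000] v=[2.0000 0.0000 0.0000 0.0000]
Step 1: x=[5.5000 9.0000 13.0000 17.0000] v=[2.0000 0.0000 0.0000 0.0000]
Step 2: x=[5.9688 9.0313 13.0000 17.0000] v=[1.8750 0.1250 0.0000 0.0000]
Step 3: x=[6.3790 9.1192 13.0020 17.0000] v=[1.6406 0.3516 0.0078 0.0000]
Step 4: x=[6.7104 9.2785 13.0112 17.0001] v=[1.3257 0.6373 0.0366 0.0005]
Step 5: x=[6.9523 9.5106 13.0364 17.0009] v=[0.9677 0.9285 0.1007 0.0033]
Step 6: x=[7.1041 9.8032 13.0890 17.0040] v=[0.6073 1.1704 0.2104 0.0122]
Max displacement = 3.1041

Answer: 3.1041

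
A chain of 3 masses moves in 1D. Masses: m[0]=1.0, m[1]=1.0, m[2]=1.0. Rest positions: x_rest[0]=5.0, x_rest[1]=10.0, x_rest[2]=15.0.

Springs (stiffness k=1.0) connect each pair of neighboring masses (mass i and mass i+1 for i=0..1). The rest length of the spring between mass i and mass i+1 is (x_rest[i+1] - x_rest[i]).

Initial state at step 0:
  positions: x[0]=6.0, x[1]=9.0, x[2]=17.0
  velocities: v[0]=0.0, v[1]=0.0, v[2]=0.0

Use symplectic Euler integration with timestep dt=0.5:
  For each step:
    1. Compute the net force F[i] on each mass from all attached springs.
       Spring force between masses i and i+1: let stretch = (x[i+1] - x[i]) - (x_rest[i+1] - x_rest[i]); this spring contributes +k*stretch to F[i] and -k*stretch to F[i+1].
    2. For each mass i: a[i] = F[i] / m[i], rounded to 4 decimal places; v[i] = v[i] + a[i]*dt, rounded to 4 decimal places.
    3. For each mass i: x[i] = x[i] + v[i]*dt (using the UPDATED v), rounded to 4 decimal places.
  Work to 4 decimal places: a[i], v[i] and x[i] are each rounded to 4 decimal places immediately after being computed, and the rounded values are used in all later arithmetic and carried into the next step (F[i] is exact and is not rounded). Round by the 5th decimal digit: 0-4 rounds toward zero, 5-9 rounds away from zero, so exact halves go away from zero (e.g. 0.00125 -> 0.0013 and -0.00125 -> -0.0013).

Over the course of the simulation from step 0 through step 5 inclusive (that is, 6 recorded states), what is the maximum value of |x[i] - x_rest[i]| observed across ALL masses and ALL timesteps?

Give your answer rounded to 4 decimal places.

Step 0: x=[6.0000 9.0000 17.0000] v=[0.0000 0.0000 0.0000]
Step 1: x=[5.5000 10.2500 16.2500] v=[-1.0000 2.5000 -1.5000]
Step 2: x=[4.9375 11.8125 15.2500] v=[-1.1250 3.1250 -2.0000]
Step 3: x=[4.8438 12.5157 14.6406] v=[-0.1875 1.4063 -1.2188]
Step 4: x=[5.4181 11.8321 14.7500] v=[1.1485 -1.3672 0.2188]
Step 5: x=[6.3459 10.2745 15.3800] v=[1.8555 -3.1153 1.2599]
Max displacement = 2.5157

Answer: 2.5157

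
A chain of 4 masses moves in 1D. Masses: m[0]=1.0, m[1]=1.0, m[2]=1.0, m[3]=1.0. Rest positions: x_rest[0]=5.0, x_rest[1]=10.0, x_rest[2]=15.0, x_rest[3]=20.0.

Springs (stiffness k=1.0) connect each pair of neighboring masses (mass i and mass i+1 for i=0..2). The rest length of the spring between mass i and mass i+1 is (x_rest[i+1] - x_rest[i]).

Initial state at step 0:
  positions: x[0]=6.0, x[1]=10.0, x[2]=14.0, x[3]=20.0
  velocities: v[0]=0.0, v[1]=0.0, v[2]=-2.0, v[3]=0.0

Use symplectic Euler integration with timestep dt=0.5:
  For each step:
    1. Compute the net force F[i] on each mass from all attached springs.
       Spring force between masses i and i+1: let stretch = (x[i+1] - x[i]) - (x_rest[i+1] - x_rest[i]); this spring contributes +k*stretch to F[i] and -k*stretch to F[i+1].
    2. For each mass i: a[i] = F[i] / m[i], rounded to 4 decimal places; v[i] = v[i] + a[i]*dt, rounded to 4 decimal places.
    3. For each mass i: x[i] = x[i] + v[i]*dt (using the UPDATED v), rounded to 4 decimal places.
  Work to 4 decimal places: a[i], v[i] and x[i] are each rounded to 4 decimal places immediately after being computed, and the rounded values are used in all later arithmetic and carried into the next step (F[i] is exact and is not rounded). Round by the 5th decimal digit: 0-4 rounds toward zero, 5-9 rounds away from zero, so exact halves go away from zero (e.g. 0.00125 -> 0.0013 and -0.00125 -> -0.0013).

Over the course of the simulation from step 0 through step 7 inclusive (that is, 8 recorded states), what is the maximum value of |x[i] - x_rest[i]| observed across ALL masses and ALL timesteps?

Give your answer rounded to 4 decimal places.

Answer: 2.3125

Derivation:
Step 0: x=[6.0000 10.0000 14.0000 20.0000] v=[0.0000 0.0000 -2.0000 0.0000]
Step 1: x=[5.7500 10.0000 13.5000 19.7500] v=[-0.5000 0.0000 -1.0000 -0.5000]
Step 2: x=[5.3125 9.8125 13.6875 19.1875] v=[-0.8750 -0.3750 0.3750 -1.1250]
Step 3: x=[4.7500 9.4688 14.2813 18.5000] v=[-1.1250 -0.6875 1.1875 -1.3750]
Step 4: x=[4.1172 9.1485 14.7266 18.0078] v=[-1.2656 -0.6407 0.8906 -0.9844]
Step 5: x=[3.4922 8.9649 14.5977 17.9453] v=[-1.2500 -0.3673 -0.2579 -0.1250]
Step 6: x=[2.9854 8.8213 13.8975 18.2959] v=[-1.0137 -0.2873 -1.4005 0.7012]
Step 7: x=[2.6875 8.4877 13.0278 18.7969] v=[-0.5958 -0.6672 -1.7394 1.0020]
Max displacement = 2.3125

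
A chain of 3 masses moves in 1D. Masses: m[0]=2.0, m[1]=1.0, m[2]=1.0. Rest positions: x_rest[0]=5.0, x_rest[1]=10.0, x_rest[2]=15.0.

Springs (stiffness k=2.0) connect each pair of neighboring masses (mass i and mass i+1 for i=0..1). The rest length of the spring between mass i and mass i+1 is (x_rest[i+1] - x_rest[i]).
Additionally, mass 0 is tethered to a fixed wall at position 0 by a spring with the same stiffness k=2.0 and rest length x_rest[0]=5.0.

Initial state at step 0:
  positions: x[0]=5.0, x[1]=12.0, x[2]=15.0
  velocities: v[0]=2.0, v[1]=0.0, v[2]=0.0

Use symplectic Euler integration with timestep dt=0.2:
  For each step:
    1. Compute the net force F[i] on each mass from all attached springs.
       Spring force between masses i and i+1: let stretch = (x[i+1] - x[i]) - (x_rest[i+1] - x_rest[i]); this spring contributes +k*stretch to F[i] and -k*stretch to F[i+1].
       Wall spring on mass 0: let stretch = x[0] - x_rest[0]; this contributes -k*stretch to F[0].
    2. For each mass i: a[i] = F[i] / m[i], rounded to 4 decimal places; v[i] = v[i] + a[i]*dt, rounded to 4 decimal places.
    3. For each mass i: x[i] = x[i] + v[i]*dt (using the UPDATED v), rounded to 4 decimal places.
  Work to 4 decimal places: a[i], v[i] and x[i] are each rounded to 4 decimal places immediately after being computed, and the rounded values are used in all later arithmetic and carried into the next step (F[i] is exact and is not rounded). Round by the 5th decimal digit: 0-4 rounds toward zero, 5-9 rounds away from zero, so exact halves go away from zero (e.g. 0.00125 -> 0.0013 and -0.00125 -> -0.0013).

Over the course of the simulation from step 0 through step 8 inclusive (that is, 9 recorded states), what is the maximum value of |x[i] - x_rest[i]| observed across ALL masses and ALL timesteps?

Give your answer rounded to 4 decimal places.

Step 0: x=[5.0000 12.0000 15.0000] v=[2.0000 0.0000 0.0000]
Step 1: x=[5.4800 11.6800 15.1600] v=[2.4000 -1.6000 0.8000]
Step 2: x=[5.9888 11.1424 15.4416] v=[2.5440 -2.6880 1.4080]
Step 3: x=[6.4642 10.5364 15.7793] v=[2.3770 -3.0298 1.6883]
Step 4: x=[6.8439 10.0241 16.0975] v=[1.8986 -2.5615 1.5911]
Step 5: x=[7.0771 9.7433 16.3298] v=[1.1659 -1.4042 1.1617]
Step 6: x=[7.1338 9.7761 16.4352] v=[0.2837 0.1639 0.5271]
Step 7: x=[7.0109 10.1302 16.4079] v=[-0.6146 1.7706 -0.1365]
Step 8: x=[6.7323 10.7370 16.2784] v=[-1.3929 3.0340 -0.6476]
Max displacement = 2.1338

Answer: 2.1338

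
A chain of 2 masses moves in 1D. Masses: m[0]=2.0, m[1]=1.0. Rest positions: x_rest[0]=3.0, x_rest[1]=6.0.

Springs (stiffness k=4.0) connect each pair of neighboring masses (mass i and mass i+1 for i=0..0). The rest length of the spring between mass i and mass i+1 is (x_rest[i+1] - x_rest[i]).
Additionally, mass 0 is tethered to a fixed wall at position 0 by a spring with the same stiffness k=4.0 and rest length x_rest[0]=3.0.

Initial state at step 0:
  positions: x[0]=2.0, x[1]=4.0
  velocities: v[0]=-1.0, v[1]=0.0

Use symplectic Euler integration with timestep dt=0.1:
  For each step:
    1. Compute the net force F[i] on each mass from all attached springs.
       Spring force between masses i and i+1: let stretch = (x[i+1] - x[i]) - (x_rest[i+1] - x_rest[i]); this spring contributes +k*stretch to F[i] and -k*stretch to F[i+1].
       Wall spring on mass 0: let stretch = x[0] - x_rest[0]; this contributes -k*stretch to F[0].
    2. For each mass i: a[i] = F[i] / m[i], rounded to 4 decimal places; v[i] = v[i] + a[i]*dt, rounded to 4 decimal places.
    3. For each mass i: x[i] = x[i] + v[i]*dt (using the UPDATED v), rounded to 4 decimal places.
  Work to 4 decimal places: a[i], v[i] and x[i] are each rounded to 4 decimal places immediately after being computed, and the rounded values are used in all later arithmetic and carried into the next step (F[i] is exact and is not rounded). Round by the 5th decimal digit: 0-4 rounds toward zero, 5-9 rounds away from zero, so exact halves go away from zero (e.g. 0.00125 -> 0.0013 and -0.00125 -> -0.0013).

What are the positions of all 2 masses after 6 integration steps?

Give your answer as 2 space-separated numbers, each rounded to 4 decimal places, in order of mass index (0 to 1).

Step 0: x=[2.0000 4.0000] v=[-1.0000 0.0000]
Step 1: x=[1.9000 4.0400] v=[-1.0000 0.4000]
Step 2: x=[1.8048 4.1144] v=[-0.9520 0.7440]
Step 3: x=[1.7197 4.2164] v=[-0.8510 1.0202]
Step 4: x=[1.6501 4.3386] v=[-0.6956 1.2215]
Step 5: x=[1.6013 4.4732] v=[-0.4879 1.3461]
Step 6: x=[1.5779 4.6129] v=[-0.2338 1.3973]

Answer: 1.5779 4.6129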